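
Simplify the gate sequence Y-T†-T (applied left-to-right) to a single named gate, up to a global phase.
Y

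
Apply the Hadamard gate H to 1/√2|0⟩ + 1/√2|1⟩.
|0⟩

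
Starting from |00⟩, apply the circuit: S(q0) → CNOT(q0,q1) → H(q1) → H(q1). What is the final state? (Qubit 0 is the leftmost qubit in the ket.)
|00⟩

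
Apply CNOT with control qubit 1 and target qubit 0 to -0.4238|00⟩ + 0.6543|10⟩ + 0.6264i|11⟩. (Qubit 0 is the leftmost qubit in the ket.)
-0.4238|00⟩ + 0.6264i|01⟩ + 0.6543|10⟩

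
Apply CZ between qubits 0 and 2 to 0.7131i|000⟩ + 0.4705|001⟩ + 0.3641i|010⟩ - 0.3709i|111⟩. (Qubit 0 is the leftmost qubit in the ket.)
0.7131i|000⟩ + 0.4705|001⟩ + 0.3641i|010⟩ + 0.3709i|111⟩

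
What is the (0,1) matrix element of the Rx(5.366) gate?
-0.4427i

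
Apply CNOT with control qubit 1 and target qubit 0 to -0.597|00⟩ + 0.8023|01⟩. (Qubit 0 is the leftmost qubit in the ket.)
-0.597|00⟩ + 0.8023|11⟩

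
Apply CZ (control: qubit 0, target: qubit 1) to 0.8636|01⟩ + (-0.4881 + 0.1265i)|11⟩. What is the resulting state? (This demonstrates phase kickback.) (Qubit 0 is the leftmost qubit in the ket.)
0.8636|01⟩ + (0.4881 - 0.1265i)|11⟩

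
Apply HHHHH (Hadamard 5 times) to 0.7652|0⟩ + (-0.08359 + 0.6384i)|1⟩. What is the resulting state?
(0.482 + 0.4514i)|0⟩ + (0.6002 - 0.4514i)|1⟩

H² = I, so H^5 = H: a single Hadamard. With (a, b) = (0.7652, (-0.08359 + 0.6384i)), H gives ((a + b)/√2, (a − b)/√2) = ((0.482 + 0.4514i), (0.6002 - 0.4514i)).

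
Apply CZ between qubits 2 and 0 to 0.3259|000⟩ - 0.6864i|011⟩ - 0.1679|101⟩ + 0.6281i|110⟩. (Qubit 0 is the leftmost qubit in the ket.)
0.3259|000⟩ - 0.6864i|011⟩ + 0.1679|101⟩ + 0.6281i|110⟩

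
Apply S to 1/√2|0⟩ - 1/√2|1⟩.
1/√2|0⟩ - (1/√2)i|1⟩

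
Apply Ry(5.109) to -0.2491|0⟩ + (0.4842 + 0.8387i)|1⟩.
(-0.06083 - 0.4646i)|0⟩ + (-0.5411 - 0.6983i)|1⟩

Ry(5.109) = [[cos(θ/2), −sin(θ/2)], [sin(θ/2), cos(θ/2)]]; θ = 5.109, cos(θ/2) ≈ -0.832555, sin(θ/2) ≈ 0.553943.
With a = amp(|0⟩) = -0.2491 and b = amp(|1⟩) = (0.4842 + 0.8387i):
new amp(|0⟩) = (-0.832555)·a + (-0.553943)·b = (-0.06083 - 0.4646i)
new amp(|1⟩) = (0.553943)·a + (-0.832555)·b = (-0.5411 - 0.6983i)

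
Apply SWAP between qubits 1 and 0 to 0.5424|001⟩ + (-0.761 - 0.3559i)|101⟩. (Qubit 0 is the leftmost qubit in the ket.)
0.5424|001⟩ + (-0.761 - 0.3559i)|011⟩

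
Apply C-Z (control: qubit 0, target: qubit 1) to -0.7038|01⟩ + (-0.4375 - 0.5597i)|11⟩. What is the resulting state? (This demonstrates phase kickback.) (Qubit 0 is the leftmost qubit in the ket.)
-0.7038|01⟩ + (0.4375 + 0.5597i)|11⟩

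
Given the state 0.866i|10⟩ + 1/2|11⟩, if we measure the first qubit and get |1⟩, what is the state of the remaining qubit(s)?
0.866i|0⟩ + 0.5|1⟩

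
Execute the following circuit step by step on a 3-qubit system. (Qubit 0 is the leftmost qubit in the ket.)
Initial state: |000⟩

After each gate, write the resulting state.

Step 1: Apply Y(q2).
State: i|001⟩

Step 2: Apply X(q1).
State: i|011⟩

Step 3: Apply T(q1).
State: (-1/√2 + (1/√2)i)|011⟩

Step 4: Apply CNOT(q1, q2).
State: (-1/√2 + (1/√2)i)|010⟩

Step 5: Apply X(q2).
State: (-1/√2 + (1/√2)i)|011⟩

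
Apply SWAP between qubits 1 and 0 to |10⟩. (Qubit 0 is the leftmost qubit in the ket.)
|01⟩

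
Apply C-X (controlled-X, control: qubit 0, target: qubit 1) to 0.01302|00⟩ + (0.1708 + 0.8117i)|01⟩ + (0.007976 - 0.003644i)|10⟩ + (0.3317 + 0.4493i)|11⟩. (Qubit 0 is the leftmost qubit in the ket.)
0.01302|00⟩ + (0.1708 + 0.8117i)|01⟩ + (0.3317 + 0.4493i)|10⟩ + (0.007976 - 0.003644i)|11⟩

C-X leaves the control-|0⟩ kets |00⟩, |01⟩ unchanged and applies X to qubit 1 on the control-|1⟩ pair (|10⟩, |11⟩).
X = [[0, 1], [1, 0]].
With a = amp(|10⟩) = (0.007976 - 0.003644i) and b = amp(|11⟩) = (0.3317 + 0.4493i):
new amp(|10⟩) = (1)·b = (0.3317 + 0.4493i)
new amp(|11⟩) = (1)·a = (0.007976 - 0.003644i)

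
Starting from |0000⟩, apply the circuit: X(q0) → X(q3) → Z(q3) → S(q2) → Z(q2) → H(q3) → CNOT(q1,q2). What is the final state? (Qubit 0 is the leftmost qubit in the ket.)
-1/√2|1000⟩ + 1/√2|1001⟩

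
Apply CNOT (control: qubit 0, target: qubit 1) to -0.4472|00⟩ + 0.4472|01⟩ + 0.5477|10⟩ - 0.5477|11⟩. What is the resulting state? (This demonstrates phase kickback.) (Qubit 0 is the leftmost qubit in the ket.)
-0.4472|00⟩ + 0.4472|01⟩ - 0.5477|10⟩ + 0.5477|11⟩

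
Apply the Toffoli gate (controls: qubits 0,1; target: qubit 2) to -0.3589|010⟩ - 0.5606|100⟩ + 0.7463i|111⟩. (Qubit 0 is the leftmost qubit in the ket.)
-0.3589|010⟩ - 0.5606|100⟩ + 0.7463i|110⟩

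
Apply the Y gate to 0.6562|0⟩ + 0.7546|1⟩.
-0.7546i|0⟩ + 0.6562i|1⟩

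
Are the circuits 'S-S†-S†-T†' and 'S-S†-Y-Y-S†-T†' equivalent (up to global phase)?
Yes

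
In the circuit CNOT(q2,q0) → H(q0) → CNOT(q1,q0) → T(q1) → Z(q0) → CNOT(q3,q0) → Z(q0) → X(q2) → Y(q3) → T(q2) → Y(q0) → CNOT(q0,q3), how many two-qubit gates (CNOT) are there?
4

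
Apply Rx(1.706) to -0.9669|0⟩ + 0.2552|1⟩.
(-0.636 - 0.1922i)|0⟩ + (0.1679 + 0.7283i)|1⟩

Rx(1.706) = [[cos(θ/2), −i·sin(θ/2)], [−i·sin(θ/2), cos(θ/2)]]; θ = 1.706, cos(θ/2) ≈ 0.657726, sin(θ/2) ≈ 0.753257.
With a = amp(|0⟩) = -0.9669 and b = amp(|1⟩) = 0.2552:
new amp(|0⟩) = (0.657726)·a + (-0.753257i)·b = (-0.636 - 0.1922i)
new amp(|1⟩) = (-0.753257i)·a + (0.657726)·b = (0.1679 + 0.7283i)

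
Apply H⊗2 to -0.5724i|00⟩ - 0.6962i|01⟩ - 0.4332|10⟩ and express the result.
(-0.2166 - 0.6343i)|00⟩ + (-0.2166 + 0.0619i)|01⟩ + (0.2166 - 0.6343i)|10⟩ + (0.2166 + 0.0619i)|11⟩

H⊗2 gives amp(|y⟩) = (1/2) Σ_x (−1)^(x·y) amp(|x⟩), where x·y is the number of positions in which both x and y have a 1.
|00⟩: (-0.5724i - 0.6962i - 0.4332)/2 = (-0.2166 - 0.6343i)
|01⟩: (-0.5724i + 0.6962i - 0.4332)/2 = (-0.2166 + 0.0619i)
|10⟩: (-0.5724i - 0.6962i + 0.4332)/2 = (0.2166 - 0.6343i)
|11⟩: (-0.5724i + 0.6962i + 0.4332)/2 = (0.2166 + 0.0619i)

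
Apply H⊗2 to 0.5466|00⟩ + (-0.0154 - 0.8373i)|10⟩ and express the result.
(0.2656 - 0.4187i)|00⟩ + (0.2656 - 0.4187i)|01⟩ + (0.281 + 0.4187i)|10⟩ + (0.281 + 0.4187i)|11⟩

H⊗2 gives amp(|y⟩) = (1/2) Σ_x (−1)^(x·y) amp(|x⟩), where x·y is the number of positions in which both x and y have a 1.
|00⟩: (0.5466 + (-0.0154 - 0.8373i))/2 = (0.2656 - 0.4187i)
|01⟩: (0.5466 + (-0.0154 - 0.8373i))/2 = (0.2656 - 0.4187i)
|10⟩: (0.5466 - (-0.0154 - 0.8373i))/2 = (0.281 + 0.4187i)
|11⟩: (0.5466 - (-0.0154 - 0.8373i))/2 = (0.281 + 0.4187i)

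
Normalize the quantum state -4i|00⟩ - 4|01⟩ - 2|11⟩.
-0.6667i|00⟩ - 0.6667|01⟩ - 0.3333|11⟩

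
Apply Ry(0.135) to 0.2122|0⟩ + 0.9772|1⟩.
0.1458|0⟩ + 0.9893|1⟩

Ry(0.135) = [[cos(θ/2), −sin(θ/2)], [sin(θ/2), cos(θ/2)]]; θ = 0.135, cos(θ/2) ≈ 0.997723, sin(θ/2) ≈ 0.0674488.
With a = amp(|0⟩) = 0.2122 and b = amp(|1⟩) = 0.9772:
new amp(|0⟩) = (0.997723)·a + (-0.0674488)·b = 0.1458
new amp(|1⟩) = (0.0674488)·a + (0.997723)·b = 0.9893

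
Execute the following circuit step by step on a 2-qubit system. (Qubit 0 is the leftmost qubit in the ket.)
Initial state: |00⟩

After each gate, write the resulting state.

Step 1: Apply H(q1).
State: 1/√2|00⟩ + 1/√2|01⟩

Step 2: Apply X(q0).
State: 1/√2|10⟩ + 1/√2|11⟩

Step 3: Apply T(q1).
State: 1/√2|10⟩ + (1/2 + (1/2)i)|11⟩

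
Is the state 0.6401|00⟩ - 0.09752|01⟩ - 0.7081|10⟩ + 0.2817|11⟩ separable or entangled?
Entangled

Writing the state as a|00⟩ + b|01⟩ + c|10⟩ + d|11⟩, it is a product state iff ad − bc = 0.
Here (a, b, c, d) = (0.6401, -0.09752, -0.7081, 0.2817): ad − bc = (0.6401)(0.2817) − (-0.09752)(-0.7081) = 0.1113 ≠ 0, so the state is entangled.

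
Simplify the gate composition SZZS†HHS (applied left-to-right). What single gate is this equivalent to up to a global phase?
S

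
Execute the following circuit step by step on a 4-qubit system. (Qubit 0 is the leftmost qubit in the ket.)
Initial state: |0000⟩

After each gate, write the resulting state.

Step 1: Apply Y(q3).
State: i|0001⟩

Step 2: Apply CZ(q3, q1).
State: i|0001⟩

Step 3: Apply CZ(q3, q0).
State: i|0001⟩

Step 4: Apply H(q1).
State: (1/√2)i|0001⟩ + (1/√2)i|0101⟩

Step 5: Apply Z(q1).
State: (1/√2)i|0001⟩ - (1/√2)i|0101⟩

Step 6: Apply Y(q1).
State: -1/√2|0001⟩ - 1/√2|0101⟩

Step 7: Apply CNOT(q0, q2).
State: -1/√2|0001⟩ - 1/√2|0101⟩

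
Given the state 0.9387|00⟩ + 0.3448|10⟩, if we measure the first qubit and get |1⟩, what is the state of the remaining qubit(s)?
|0⟩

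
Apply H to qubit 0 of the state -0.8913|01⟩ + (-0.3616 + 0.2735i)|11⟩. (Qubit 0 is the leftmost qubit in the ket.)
(-0.8859 + 0.1934i)|01⟩ + (-0.3746 - 0.1934i)|11⟩

H on qubit 0 mixes each pair of kets that differ only in qubit 0: amplitudes (a, b) of (|…0…⟩, |…1…⟩) become ((a + b)/√2, (a − b)/√2). Kets absent from the input have amplitude 0.
(|01⟩, |11⟩): (a, b) = (-0.8913, (-0.3616 + 0.2735i)) → ((-0.8859 + 0.1934i), (-0.3746 - 0.1934i))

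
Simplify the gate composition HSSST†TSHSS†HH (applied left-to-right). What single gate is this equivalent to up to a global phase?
I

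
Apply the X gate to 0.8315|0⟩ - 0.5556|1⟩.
-0.5556|0⟩ + 0.8315|1⟩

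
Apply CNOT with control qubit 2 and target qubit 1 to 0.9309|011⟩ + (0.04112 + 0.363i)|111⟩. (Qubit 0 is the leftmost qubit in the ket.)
0.9309|001⟩ + (0.04112 + 0.363i)|101⟩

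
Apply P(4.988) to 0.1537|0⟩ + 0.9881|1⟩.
0.1537|0⟩ + (0.2689 - 0.9508i)|1⟩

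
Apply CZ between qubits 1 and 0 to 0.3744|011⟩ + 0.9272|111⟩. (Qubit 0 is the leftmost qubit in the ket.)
0.3744|011⟩ - 0.9272|111⟩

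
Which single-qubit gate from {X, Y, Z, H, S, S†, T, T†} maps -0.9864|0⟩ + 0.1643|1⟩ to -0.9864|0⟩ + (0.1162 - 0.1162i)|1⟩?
T†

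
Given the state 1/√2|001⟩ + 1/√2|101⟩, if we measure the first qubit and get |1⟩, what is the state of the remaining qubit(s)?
|01⟩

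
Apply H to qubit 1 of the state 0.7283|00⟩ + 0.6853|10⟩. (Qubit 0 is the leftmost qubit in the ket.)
0.515|00⟩ + 0.515|01⟩ + 0.4846|10⟩ + 0.4846|11⟩

H on qubit 1 mixes each pair of kets that differ only in qubit 1: amplitudes (a, b) of (|…0…⟩, |…1…⟩) become ((a + b)/√2, (a − b)/√2). Kets absent from the input have amplitude 0.
(|00⟩, |01⟩): (a, b) = (0.7283, 0) → (0.515, 0.515)
(|10⟩, |11⟩): (a, b) = (0.6853, 0) → (0.4846, 0.4846)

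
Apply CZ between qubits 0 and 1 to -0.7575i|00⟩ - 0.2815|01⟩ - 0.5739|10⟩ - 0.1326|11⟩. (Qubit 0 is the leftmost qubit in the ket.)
-0.7575i|00⟩ - 0.2815|01⟩ - 0.5739|10⟩ + 0.1326|11⟩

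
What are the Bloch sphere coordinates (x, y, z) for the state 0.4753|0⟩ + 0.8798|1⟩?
(0.8363, 0, -0.5481)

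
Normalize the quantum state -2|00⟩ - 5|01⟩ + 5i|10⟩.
-0.2722|00⟩ - 0.6804|01⟩ + 0.6804i|10⟩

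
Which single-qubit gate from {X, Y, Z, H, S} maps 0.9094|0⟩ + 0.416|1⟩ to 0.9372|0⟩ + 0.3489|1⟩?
H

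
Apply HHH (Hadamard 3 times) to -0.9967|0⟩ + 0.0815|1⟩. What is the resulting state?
-0.6471|0⟩ - 0.7624|1⟩

H² = I, so H^3 = H: a single Hadamard. With (a, b) = (-0.9967, 0.0815), H gives ((a + b)/√2, (a − b)/√2) = (-0.6471, -0.7624).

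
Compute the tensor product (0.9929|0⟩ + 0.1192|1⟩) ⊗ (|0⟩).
0.9929|00⟩ + 0.1192|10⟩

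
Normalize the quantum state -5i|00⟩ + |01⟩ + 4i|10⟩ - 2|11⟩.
-0.7372i|00⟩ + 0.1474|01⟩ + 0.5898i|10⟩ - 0.2949|11⟩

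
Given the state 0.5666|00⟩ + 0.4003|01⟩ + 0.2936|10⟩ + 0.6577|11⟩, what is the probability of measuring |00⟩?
0.321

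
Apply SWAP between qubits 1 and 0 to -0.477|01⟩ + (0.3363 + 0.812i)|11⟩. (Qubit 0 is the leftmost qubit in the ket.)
-0.477|10⟩ + (0.3363 + 0.812i)|11⟩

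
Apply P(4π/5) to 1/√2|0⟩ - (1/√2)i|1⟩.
1/√2|0⟩ + (0.4156 + 0.5721i)|1⟩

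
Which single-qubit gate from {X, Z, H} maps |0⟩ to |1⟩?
X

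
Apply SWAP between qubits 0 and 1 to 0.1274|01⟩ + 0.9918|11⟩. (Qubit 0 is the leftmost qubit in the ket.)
0.1274|10⟩ + 0.9918|11⟩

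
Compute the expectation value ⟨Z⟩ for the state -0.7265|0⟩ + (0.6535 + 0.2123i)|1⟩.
0.05567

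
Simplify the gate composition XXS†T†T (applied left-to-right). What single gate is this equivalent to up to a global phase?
S†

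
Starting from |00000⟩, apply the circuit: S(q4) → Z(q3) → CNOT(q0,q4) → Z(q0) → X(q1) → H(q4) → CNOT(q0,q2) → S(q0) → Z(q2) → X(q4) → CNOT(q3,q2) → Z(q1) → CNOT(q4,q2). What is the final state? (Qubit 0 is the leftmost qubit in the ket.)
-1/√2|01000⟩ - 1/√2|01101⟩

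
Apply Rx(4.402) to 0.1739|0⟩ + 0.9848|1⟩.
(-0.1025 - 0.7956i)|0⟩ + (-0.5804 - 0.1405i)|1⟩

Rx(4.402) = [[cos(θ/2), −i·sin(θ/2)], [−i·sin(θ/2), cos(θ/2)]]; θ = 4.402, cos(θ/2) ≈ -0.589309, sin(θ/2) ≈ 0.807907.
With a = amp(|0⟩) = 0.1739 and b = amp(|1⟩) = 0.9848:
new amp(|0⟩) = (-0.589309)·a + (-0.807907i)·b = (-0.1025 - 0.7956i)
new amp(|1⟩) = (-0.807907i)·a + (-0.589309)·b = (-0.5804 - 0.1405i)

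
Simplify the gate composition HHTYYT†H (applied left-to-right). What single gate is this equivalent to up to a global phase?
H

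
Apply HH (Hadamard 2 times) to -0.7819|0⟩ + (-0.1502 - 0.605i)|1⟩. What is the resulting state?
-0.7819|0⟩ + (-0.1502 - 0.605i)|1⟩

H² = I, so an even number of Hadamards cancels: H^2 = I and the state is unchanged.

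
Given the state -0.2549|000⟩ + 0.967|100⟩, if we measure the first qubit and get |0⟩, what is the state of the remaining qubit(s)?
-|00⟩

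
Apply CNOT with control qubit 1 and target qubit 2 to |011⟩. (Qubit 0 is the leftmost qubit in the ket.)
|010⟩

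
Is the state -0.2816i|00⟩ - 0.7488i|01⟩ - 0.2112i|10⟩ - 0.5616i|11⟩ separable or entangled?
Separable

Writing the state as a|00⟩ + b|01⟩ + c|10⟩ + d|11⟩, it is a product state iff ad − bc = 0.
Here (a, b, c, d) = (-0.2816i, -0.7488i, -0.2112i, -0.5616i): ad − bc = (-0.2816i)(-0.5616i) − (-0.7488i)(-0.2112i) = 0, so the state is separable.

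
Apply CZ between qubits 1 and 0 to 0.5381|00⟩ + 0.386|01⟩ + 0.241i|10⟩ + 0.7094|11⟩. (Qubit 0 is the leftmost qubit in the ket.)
0.5381|00⟩ + 0.386|01⟩ + 0.241i|10⟩ - 0.7094|11⟩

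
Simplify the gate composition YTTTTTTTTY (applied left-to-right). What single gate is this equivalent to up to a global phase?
I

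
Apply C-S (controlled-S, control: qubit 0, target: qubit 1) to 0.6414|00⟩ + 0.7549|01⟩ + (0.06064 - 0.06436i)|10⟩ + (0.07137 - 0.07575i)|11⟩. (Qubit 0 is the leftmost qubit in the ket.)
0.6414|00⟩ + 0.7549|01⟩ + (0.06064 - 0.06436i)|10⟩ + (0.07575 + 0.07137i)|11⟩

C-S leaves the control-|0⟩ kets |00⟩, |01⟩ unchanged and applies S to qubit 1 on the control-|1⟩ pair (|10⟩, |11⟩).
S = [[1, 0], [0, i]].
With a = amp(|10⟩) = (0.06064 - 0.06436i) and b = amp(|11⟩) = (0.07137 - 0.07575i):
new amp(|10⟩) = (1)·a = (0.06064 - 0.06436i)
new amp(|11⟩) = (i)·b = (0.07575 + 0.07137i)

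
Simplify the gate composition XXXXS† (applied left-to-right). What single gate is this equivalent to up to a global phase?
S†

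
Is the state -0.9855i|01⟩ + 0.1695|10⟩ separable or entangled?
Entangled

Writing the state as a|00⟩ + b|01⟩ + c|10⟩ + d|11⟩, it is a product state iff ad − bc = 0.
Here (a, b, c, d) = (0, -0.9855i, 0.1695, 0): ad − bc = (0)(0) − (-0.9855i)(0.1695) = 0.167i ≠ 0, so the state is entangled.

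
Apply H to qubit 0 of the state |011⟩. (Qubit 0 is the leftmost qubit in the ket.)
1/√2|011⟩ + 1/√2|111⟩

H on qubit 0 mixes each pair of kets that differ only in qubit 0: amplitudes (a, b) of (|…0…⟩, |…1…⟩) become ((a + b)/√2, (a − b)/√2). Kets absent from the input have amplitude 0.
(|011⟩, |111⟩): (a, b) = (1, 0) → (1/√2, 1/√2)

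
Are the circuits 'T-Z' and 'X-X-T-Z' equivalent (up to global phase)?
Yes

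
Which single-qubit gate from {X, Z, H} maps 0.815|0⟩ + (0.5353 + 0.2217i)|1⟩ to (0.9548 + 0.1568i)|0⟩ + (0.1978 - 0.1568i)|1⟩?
H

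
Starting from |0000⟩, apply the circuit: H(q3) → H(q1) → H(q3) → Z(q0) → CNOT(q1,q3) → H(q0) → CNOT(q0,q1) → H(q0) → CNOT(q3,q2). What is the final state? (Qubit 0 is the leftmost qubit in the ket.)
1/√8|0000⟩ + 1/√8|0011⟩ + 1/√8|0100⟩ + 1/√8|0111⟩ + 1/√8|1000⟩ - 1/√8|1011⟩ - 1/√8|1100⟩ + 1/√8|1111⟩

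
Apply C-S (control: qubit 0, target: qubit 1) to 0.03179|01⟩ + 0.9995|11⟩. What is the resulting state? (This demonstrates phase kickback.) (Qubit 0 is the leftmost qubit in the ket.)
0.03179|01⟩ + 0.9995i|11⟩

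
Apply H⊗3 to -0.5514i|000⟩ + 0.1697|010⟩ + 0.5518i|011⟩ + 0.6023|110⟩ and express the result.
(0.2729 + 0.0001414i)|000⟩ + (0.2729 - 0.39i)|001⟩ + (-0.2729 - 0.39i)|010⟩ + (-0.2729 + 0.0001414i)|011⟩ + (-0.1529 + 0.0001414i)|100⟩ + (-0.1529 - 0.39i)|101⟩ + (0.1529 - 0.39i)|110⟩ + (0.1529 + 0.0001414i)|111⟩

H⊗3 gives amp(|y⟩) = (1/2√2) Σ_x (−1)^(x·y) amp(|x⟩), where x·y is the number of positions in which both x and y have a 1.
|000⟩: (-0.5514i + 0.1697 + 0.5518i + 0.6023)/(2√2) = (0.2729 + 0.0001414i)
|001⟩: (-0.5514i + 0.1697 - 0.5518i + 0.6023)/(2√2) = (0.2729 - 0.39i)
|010⟩: (-0.5514i - 0.1697 - 0.5518i - 0.6023)/(2√2) = (-0.2729 - 0.39i)
|011⟩: (-0.5514i - 0.1697 + 0.5518i - 0.6023)/(2√2) = (-0.2729 + 0.0001414i)
|100⟩: (-0.5514i + 0.1697 + 0.5518i - 0.6023)/(2√2) = (-0.1529 + 0.0001414i)
|101⟩: (-0.5514i + 0.1697 - 0.5518i - 0.6023)/(2√2) = (-0.1529 - 0.39i)
|110⟩: (-0.5514i - 0.1697 - 0.5518i + 0.6023)/(2√2) = (0.1529 - 0.39i)
|111⟩: (-0.5514i - 0.1697 + 0.5518i + 0.6023)/(2√2) = (0.1529 + 0.0001414i)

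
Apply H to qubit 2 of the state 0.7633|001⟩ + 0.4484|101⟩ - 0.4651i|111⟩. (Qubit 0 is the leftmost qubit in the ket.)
0.5397|000⟩ - 0.5397|001⟩ + 0.3171|100⟩ - 0.3171|101⟩ - 0.3289i|110⟩ + 0.3289i|111⟩

H on qubit 2 mixes each pair of kets that differ only in qubit 2: amplitudes (a, b) of (|…0…⟩, |…1…⟩) become ((a + b)/√2, (a − b)/√2). Kets absent from the input have amplitude 0.
(|000⟩, |001⟩): (a, b) = (0, 0.7633) → (0.5397, -0.5397)
(|100⟩, |101⟩): (a, b) = (0, 0.4484) → (0.3171, -0.3171)
(|110⟩, |111⟩): (a, b) = (0, -0.4651i) → (-0.3289i, 0.3289i)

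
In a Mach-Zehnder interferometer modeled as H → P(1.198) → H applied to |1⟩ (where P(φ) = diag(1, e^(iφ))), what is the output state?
(0.3179 - 0.4657i)|0⟩ + (0.6821 + 0.4657i)|1⟩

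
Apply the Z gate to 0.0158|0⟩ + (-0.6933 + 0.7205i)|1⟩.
0.0158|0⟩ + (0.6933 - 0.7205i)|1⟩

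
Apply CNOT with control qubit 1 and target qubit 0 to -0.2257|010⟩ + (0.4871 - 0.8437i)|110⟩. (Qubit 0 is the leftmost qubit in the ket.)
(0.4871 - 0.8437i)|010⟩ - 0.2257|110⟩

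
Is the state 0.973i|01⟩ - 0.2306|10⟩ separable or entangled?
Entangled

Writing the state as a|00⟩ + b|01⟩ + c|10⟩ + d|11⟩, it is a product state iff ad − bc = 0.
Here (a, b, c, d) = (0, 0.973i, -0.2306, 0): ad − bc = (0)(0) − (0.973i)(-0.2306) = 0.2244i ≠ 0, so the state is entangled.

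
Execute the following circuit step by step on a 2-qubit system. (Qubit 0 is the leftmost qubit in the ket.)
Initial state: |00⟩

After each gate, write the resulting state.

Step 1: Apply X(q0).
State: |10⟩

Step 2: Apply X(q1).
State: |11⟩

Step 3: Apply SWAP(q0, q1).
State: |11⟩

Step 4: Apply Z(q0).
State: -|11⟩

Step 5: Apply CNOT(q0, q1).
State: -|10⟩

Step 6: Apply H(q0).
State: -1/√2|00⟩ + 1/√2|10⟩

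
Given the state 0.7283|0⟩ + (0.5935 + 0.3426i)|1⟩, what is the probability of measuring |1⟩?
0.4696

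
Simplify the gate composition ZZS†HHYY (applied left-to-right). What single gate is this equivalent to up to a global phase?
S†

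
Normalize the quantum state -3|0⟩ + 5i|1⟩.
-0.5145|0⟩ + 0.8575i|1⟩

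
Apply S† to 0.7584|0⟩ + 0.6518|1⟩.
0.7584|0⟩ - 0.6518i|1⟩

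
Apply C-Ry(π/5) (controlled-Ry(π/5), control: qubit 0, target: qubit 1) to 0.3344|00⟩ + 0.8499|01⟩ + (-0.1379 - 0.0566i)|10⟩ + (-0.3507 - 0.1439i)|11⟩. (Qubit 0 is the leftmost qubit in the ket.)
0.3344|00⟩ + 0.8499|01⟩ + (-0.02278 - 0.009362i)|10⟩ + (-0.3761 - 0.1543i)|11⟩

C-Ry(π/5) leaves the control-|0⟩ kets |00⟩, |01⟩ unchanged and applies Ry(π/5) to qubit 1 on the control-|1⟩ pair (|10⟩, |11⟩).
Ry(π/5) = [[cos(θ/2), −sin(θ/2)], [sin(θ/2), cos(θ/2)]]; θ = π/5, cos(θ/2) ≈ 0.951057, sin(θ/2) ≈ 0.309017.
With a = amp(|10⟩) = (-0.1379 - 0.0566i) and b = amp(|11⟩) = (-0.3507 - 0.1439i):
new amp(|10⟩) = (0.951057)·a + (-0.309017)·b = (-0.02278 - 0.009362i)
new amp(|11⟩) = (0.309017)·a + (0.951057)·b = (-0.3761 - 0.1543i)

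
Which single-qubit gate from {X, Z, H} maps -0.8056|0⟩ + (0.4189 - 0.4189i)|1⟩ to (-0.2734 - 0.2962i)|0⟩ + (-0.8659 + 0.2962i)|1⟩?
H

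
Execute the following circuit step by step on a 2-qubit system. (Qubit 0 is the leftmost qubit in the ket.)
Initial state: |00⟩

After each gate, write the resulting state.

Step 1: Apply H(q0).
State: 1/√2|00⟩ + 1/√2|10⟩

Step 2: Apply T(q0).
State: 1/√2|00⟩ + (1/2 + (1/2)i)|10⟩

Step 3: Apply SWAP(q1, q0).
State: 1/√2|00⟩ + (1/2 + (1/2)i)|01⟩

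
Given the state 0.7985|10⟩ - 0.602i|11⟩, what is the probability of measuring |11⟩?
0.3624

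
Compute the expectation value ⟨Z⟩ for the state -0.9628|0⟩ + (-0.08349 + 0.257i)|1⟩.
0.854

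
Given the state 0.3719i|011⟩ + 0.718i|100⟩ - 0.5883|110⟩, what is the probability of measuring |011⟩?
0.1383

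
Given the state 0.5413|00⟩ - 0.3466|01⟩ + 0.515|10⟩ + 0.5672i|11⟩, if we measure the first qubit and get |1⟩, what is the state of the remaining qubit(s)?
0.6722|0⟩ + 0.7404i|1⟩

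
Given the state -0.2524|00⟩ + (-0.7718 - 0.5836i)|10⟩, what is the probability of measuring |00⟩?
0.06371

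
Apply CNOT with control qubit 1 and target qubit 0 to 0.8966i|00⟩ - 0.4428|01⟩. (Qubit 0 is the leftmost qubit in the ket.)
0.8966i|00⟩ - 0.4428|11⟩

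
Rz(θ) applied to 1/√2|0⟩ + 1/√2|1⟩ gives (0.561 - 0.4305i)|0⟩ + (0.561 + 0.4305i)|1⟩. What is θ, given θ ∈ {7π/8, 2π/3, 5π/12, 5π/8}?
5π/12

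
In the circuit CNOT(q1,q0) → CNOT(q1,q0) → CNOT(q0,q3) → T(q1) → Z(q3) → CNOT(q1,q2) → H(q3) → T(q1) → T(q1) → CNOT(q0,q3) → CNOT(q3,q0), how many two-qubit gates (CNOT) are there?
6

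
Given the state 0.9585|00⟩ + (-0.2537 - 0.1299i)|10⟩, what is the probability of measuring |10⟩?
0.08124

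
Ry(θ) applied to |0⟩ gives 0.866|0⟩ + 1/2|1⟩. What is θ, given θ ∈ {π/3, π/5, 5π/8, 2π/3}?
π/3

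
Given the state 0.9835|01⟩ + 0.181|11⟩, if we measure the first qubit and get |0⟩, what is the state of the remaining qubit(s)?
|1⟩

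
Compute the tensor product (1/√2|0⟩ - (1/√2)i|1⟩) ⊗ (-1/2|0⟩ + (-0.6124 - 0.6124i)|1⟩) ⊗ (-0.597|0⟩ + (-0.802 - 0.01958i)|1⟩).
0.2111|000⟩ + (0.2835 + 0.006923i)|001⟩ + (0.2585 + 0.2585i)|010⟩ + (0.3388 + 0.3558i)|011⟩ - 0.2111i|100⟩ + (0.006923 - 0.2835i)|101⟩ + (0.2585 - 0.2585i)|110⟩ + (0.3558 - 0.3388i)|111⟩

amp(|b₁b₂…⟩) = product of the factor amplitudes for bits b₁, b₂, …; only kets whose every factor amplitude is nonzero survive.
|000⟩: (1/√2)(-1/2)(-0.597) = 0.2111
|001⟩: (1/√2)(-1/2)(-0.802 - 0.01958i) = (0.2835 + 0.006923i)
|010⟩: (1/√2)(-0.6124 - 0.6124i)(-0.597) = (0.2585 + 0.2585i)
|011⟩: (1/√2)(-0.6124 - 0.6124i)(-0.802 - 0.01958i) = (0.3388 + 0.3558i)
|100⟩: (-(1/√2)i)(-1/2)(-0.597) = -0.2111i
|101⟩: (-(1/√2)i)(-1/2)(-0.802 - 0.01958i) = (0.006923 - 0.2835i)
|110⟩: (-(1/√2)i)(-0.6124 - 0.6124i)(-0.597) = (0.2585 - 0.2585i)
|111⟩: (-(1/√2)i)(-0.6124 - 0.6124i)(-0.802 - 0.01958i) = (0.3558 - 0.3388i)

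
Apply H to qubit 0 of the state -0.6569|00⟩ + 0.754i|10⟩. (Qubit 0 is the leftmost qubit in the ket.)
(-0.4645 + 0.5332i)|00⟩ + (-0.4645 - 0.5332i)|10⟩

H on qubit 0 mixes each pair of kets that differ only in qubit 0: amplitudes (a, b) of (|…0…⟩, |…1…⟩) become ((a + b)/√2, (a − b)/√2). Kets absent from the input have amplitude 0.
(|00⟩, |10⟩): (a, b) = (-0.6569, 0.754i) → ((-0.4645 + 0.5332i), (-0.4645 - 0.5332i))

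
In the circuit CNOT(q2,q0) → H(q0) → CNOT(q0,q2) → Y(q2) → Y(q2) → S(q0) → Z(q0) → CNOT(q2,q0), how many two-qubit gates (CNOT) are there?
3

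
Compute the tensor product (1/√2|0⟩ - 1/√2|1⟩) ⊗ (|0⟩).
1/√2|00⟩ - 1/√2|10⟩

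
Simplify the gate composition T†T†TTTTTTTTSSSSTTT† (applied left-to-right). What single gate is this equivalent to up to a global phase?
T†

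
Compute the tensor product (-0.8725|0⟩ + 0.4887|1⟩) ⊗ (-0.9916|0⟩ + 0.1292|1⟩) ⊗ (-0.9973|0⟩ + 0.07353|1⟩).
-0.8628|000⟩ + 0.06362|001⟩ + 0.1124|010⟩ - 0.008289|011⟩ + 0.4833|100⟩ - 0.03563|101⟩ - 0.06297|110⟩ + 0.004643|111⟩

amp(|b₁b₂…⟩) = product of the factor amplitudes for bits b₁, b₂, …; only kets whose every factor amplitude is nonzero survive.
|000⟩: (-0.8725)(-0.9916)(-0.9973) = -0.8628
|001⟩: (-0.8725)(-0.9916)(0.07353) = 0.06362
|010⟩: (-0.8725)(0.1292)(-0.9973) = 0.1124
|011⟩: (-0.8725)(0.1292)(0.07353) = -0.008289
|100⟩: (0.4887)(-0.9916)(-0.9973) = 0.4833
|101⟩: (0.4887)(-0.9916)(0.07353) = -0.03563
|110⟩: (0.4887)(0.1292)(-0.9973) = -0.06297
|111⟩: (0.4887)(0.1292)(0.07353) = 0.004643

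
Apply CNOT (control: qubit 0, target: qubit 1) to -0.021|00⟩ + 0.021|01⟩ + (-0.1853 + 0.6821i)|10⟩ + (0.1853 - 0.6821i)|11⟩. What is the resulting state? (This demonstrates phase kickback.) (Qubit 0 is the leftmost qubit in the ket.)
-0.021|00⟩ + 0.021|01⟩ + (0.1853 - 0.6821i)|10⟩ + (-0.1853 + 0.6821i)|11⟩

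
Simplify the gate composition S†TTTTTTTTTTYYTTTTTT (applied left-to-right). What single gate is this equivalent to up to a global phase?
S†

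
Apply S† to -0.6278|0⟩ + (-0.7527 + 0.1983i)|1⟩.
-0.6278|0⟩ + (0.1983 + 0.7527i)|1⟩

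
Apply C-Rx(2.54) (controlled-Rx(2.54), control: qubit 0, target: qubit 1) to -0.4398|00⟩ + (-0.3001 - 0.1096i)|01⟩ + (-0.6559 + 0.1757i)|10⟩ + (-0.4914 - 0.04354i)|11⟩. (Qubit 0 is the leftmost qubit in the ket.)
-0.4398|00⟩ + (-0.3001 - 0.1096i)|01⟩ + (-0.2359 + 0.5214i)|10⟩ + (0.02222 + 0.6136i)|11⟩

C-Rx(2.54) leaves the control-|0⟩ kets |00⟩, |01⟩ unchanged and applies Rx(2.54) to qubit 1 on the control-|1⟩ pair (|10⟩, |11⟩).
Rx(2.54) = [[cos(θ/2), −i·sin(θ/2)], [−i·sin(θ/2), cos(θ/2)]]; θ = 2.54, cos(θ/2) ≈ 0.296281, sin(θ/2) ≈ 0.955101.
With a = amp(|10⟩) = (-0.6559 + 0.1757i) and b = amp(|11⟩) = (-0.4914 - 0.04354i):
new amp(|10⟩) = (0.296281)·a + (-0.955101i)·b = (-0.2359 + 0.5214i)
new amp(|11⟩) = (-0.955101i)·a + (0.296281)·b = (0.02222 + 0.6136i)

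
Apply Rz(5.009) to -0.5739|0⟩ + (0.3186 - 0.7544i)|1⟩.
(0.4613 + 0.3414i)|0⟩ + (0.1927 + 0.7959i)|1⟩

Rz(5.009) = [[e^(−iθ/2), 0], [0, e^(iθ/2)]] with e^(±iθ/2) = cos(θ/2) ± i·sin(θ/2); θ = 5.009, cos(θ/2) ≈ -0.803829, sin(θ/2) ≈ 0.594861.
With a = amp(|0⟩) = -0.5739 and b = amp(|1⟩) = (0.3186 - 0.7544i):
new amp(|0⟩) = (-0.803829 - 0.594861i)·a = (0.4613 + 0.3414i)
new amp(|1⟩) = (-0.803829 + 0.594861i)·b = (0.1927 + 0.7959i)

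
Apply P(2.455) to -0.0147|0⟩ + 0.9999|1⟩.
-0.0147|0⟩ + (-0.7733 + 0.6338i)|1⟩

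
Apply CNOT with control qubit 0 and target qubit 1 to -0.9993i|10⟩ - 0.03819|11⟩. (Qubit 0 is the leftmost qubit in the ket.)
-0.03819|10⟩ - 0.9993i|11⟩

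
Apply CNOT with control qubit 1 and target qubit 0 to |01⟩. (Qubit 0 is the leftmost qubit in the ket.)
|11⟩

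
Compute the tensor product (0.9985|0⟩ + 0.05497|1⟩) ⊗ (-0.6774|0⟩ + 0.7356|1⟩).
-0.6764|00⟩ + 0.7345|01⟩ - 0.03724|10⟩ + 0.04044|11⟩

amp(|b₁b₂…⟩) = product of the factor amplitudes for bits b₁, b₂, …; only kets whose every factor amplitude is nonzero survive.
|00⟩: (0.9985)(-0.6774) = -0.6764
|01⟩: (0.9985)(0.7356) = 0.7345
|10⟩: (0.05497)(-0.6774) = -0.03724
|11⟩: (0.05497)(0.7356) = 0.04044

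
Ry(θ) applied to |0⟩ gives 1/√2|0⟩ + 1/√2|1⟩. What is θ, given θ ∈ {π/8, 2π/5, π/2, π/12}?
π/2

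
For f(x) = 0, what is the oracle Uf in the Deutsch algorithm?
I ⊗ I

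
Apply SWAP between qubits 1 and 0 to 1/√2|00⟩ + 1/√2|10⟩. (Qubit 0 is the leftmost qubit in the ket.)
1/√2|00⟩ + 1/√2|01⟩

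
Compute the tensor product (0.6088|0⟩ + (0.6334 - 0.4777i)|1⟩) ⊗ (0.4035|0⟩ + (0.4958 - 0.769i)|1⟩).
0.2457|00⟩ + (0.3018 - 0.4682i)|01⟩ + (0.2556 - 0.1928i)|10⟩ + (-0.05331 - 0.7239i)|11⟩

amp(|b₁b₂…⟩) = product of the factor amplitudes for bits b₁, b₂, …; only kets whose every factor amplitude is nonzero survive.
|00⟩: (0.6088)(0.4035) = 0.2457
|01⟩: (0.6088)(0.4958 - 0.769i) = (0.3018 - 0.4682i)
|10⟩: (0.6334 - 0.4777i)(0.4035) = (0.2556 - 0.1928i)
|11⟩: (0.6334 - 0.4777i)(0.4958 - 0.769i) = (-0.05331 - 0.7239i)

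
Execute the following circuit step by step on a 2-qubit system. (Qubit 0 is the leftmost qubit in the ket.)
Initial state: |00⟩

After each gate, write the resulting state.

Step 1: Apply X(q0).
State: |10⟩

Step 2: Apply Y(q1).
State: i|11⟩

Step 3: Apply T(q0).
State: (-1/√2 + (1/√2)i)|11⟩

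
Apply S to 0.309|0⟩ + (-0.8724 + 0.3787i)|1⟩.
0.309|0⟩ + (-0.3787 - 0.8724i)|1⟩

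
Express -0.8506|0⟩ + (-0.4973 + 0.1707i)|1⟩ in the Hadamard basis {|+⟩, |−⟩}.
(-0.9531 + 0.1207i)|+⟩ + (-0.2498 - 0.1207i)|−⟩

With |ψ⟩ = α|0⟩ + β|1⟩, the Hadamard-basis coefficients are ⟨+|ψ⟩ = (α + β)/√2 and ⟨−|ψ⟩ = (α − β)/√2.
Here α = -0.8506, β = (-0.4973 + 0.1707i): (α + β)/√2 = (-0.9531 + 0.1207i), (α − β)/√2 = (-0.2498 - 0.1207i).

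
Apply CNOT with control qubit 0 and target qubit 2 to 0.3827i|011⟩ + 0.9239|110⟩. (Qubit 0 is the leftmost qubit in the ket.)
0.3827i|011⟩ + 0.9239|111⟩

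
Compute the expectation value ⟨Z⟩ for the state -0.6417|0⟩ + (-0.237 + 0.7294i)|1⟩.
-0.1764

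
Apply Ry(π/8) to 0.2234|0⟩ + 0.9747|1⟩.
0.02895|0⟩ + 0.9996|1⟩

Ry(π/8) = [[cos(θ/2), −sin(θ/2)], [sin(θ/2), cos(θ/2)]]; θ = π/8, cos(θ/2) ≈ 0.980785, sin(θ/2) ≈ 0.19509.
With a = amp(|0⟩) = 0.2234 and b = amp(|1⟩) = 0.9747:
new amp(|0⟩) = (0.980785)·a + (-0.19509)·b = 0.02895
new amp(|1⟩) = (0.19509)·a + (0.980785)·b = 0.9996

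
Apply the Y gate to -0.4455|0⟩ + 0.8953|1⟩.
-0.8953i|0⟩ - 0.4455i|1⟩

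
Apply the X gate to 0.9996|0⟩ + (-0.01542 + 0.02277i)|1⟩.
(-0.01542 + 0.02277i)|0⟩ + 0.9996|1⟩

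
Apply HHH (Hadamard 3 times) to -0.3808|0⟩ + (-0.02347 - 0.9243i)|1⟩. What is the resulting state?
(-0.2859 - 0.6536i)|0⟩ + (-0.2527 + 0.6536i)|1⟩

H² = I, so H^3 = H: a single Hadamard. With (a, b) = (-0.3808, (-0.02347 - 0.9243i)), H gives ((a + b)/√2, (a − b)/√2) = ((-0.2859 - 0.6536i), (-0.2527 + 0.6536i)).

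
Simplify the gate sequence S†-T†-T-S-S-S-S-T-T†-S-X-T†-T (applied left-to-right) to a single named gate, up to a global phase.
X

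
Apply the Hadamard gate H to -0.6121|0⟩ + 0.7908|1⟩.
0.1264|0⟩ - 0.992|1⟩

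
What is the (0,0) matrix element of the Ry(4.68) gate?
-0.6956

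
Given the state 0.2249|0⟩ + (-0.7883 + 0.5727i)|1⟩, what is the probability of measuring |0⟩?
0.05058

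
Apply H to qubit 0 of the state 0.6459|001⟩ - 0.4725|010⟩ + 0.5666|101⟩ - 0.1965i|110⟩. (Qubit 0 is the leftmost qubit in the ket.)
0.8574|001⟩ + (-0.3341 - 0.1389i)|010⟩ + 0.05607|101⟩ + (-0.3341 + 0.1389i)|110⟩

H on qubit 0 mixes each pair of kets that differ only in qubit 0: amplitudes (a, b) of (|…0…⟩, |…1…⟩) become ((a + b)/√2, (a − b)/√2). Kets absent from the input have amplitude 0.
(|001⟩, |101⟩): (a, b) = (0.6459, 0.5666) → (0.8574, 0.05607)
(|010⟩, |110⟩): (a, b) = (-0.4725, -0.1965i) → ((-0.3341 - 0.1389i), (-0.3341 + 0.1389i))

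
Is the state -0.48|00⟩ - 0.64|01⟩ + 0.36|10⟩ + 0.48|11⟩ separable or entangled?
Separable

Writing the state as a|00⟩ + b|01⟩ + c|10⟩ + d|11⟩, it is a product state iff ad − bc = 0.
Here (a, b, c, d) = (-0.48, -0.64, 0.36, 0.48): ad − bc = (-0.48)(0.48) − (-0.64)(0.36) = 0, so the state is separable.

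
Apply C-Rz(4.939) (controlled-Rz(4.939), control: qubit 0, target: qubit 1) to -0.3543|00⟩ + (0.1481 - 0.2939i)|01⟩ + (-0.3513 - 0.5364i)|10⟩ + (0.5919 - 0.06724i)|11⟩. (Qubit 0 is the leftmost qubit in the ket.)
-0.3543|00⟩ + (0.1481 - 0.2939i)|01⟩ + (-0.05908 + 0.6385i)|10⟩ + (-0.4213 + 0.4211i)|11⟩

C-Rz(4.939) leaves the control-|0⟩ kets |00⟩, |01⟩ unchanged and applies Rz(4.939) to qubit 1 on the control-|1⟩ pair (|10⟩, |11⟩).
Rz(4.939) = [[e^(−iθ/2), 0], [0, e^(iθ/2)]] with e^(±iθ/2) = cos(θ/2) ± i·sin(θ/2); θ = 4.939, cos(θ/2) ≈ -0.78252, sin(θ/2) ≈ 0.622625.
With a = amp(|10⟩) = (-0.3513 - 0.5364i) and b = amp(|11⟩) = (0.5919 - 0.06724i):
new amp(|10⟩) = (-0.78252 - 0.622625i)·a = (-0.05908 + 0.6385i)
new amp(|11⟩) = (-0.78252 + 0.622625i)·b = (-0.4213 + 0.4211i)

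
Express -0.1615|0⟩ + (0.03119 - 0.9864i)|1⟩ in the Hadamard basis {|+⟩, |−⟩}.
(-0.09214 - 0.6975i)|+⟩ + (-0.1363 + 0.6975i)|−⟩

With |ψ⟩ = α|0⟩ + β|1⟩, the Hadamard-basis coefficients are ⟨+|ψ⟩ = (α + β)/√2 and ⟨−|ψ⟩ = (α − β)/√2.
Here α = -0.1615, β = (0.03119 - 0.9864i): (α + β)/√2 = (-0.09214 - 0.6975i), (α − β)/√2 = (-0.1363 + 0.6975i).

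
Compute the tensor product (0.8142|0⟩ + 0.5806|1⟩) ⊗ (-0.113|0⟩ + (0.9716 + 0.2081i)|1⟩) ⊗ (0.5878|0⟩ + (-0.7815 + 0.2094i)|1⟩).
-0.05408|000⟩ + (0.0719 - 0.01927i)|001⟩ + (0.465 + 0.09959i)|010⟩ + (-0.6537 + 0.03324i)|011⟩ - 0.03856|100⟩ + (0.05127 - 0.01374i)|101⟩ + (0.3316 + 0.07102i)|110⟩ + (-0.4662 + 0.0237i)|111⟩

amp(|b₁b₂…⟩) = product of the factor amplitudes for bits b₁, b₂, …; only kets whose every factor amplitude is nonzero survive.
|000⟩: (0.8142)(-0.113)(0.5878) = -0.05408
|001⟩: (0.8142)(-0.113)(-0.7815 + 0.2094i) = (0.0719 - 0.01927i)
|010⟩: (0.8142)(0.9716 + 0.2081i)(0.5878) = (0.465 + 0.09959i)
|011⟩: (0.8142)(0.9716 + 0.2081i)(-0.7815 + 0.2094i) = (-0.6537 + 0.03324i)
|100⟩: (0.5806)(-0.113)(0.5878) = -0.03856
|101⟩: (0.5806)(-0.113)(-0.7815 + 0.2094i) = (0.05127 - 0.01374i)
|110⟩: (0.5806)(0.9716 + 0.2081i)(0.5878) = (0.3316 + 0.07102i)
|111⟩: (0.5806)(0.9716 + 0.2081i)(-0.7815 + 0.2094i) = (-0.4662 + 0.0237i)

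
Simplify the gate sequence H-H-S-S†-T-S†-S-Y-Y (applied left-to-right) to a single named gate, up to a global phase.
T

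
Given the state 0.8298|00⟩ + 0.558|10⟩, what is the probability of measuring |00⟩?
0.6886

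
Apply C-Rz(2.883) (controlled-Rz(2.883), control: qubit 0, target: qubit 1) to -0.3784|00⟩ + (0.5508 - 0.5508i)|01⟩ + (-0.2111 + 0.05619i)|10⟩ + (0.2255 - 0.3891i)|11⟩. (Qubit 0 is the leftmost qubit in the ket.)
-0.3784|00⟩ + (0.5508 - 0.5508i)|01⟩ + (0.0285 + 0.2166i)|10⟩ + (0.4149 + 0.1734i)|11⟩

C-Rz(2.883) leaves the control-|0⟩ kets |00⟩, |01⟩ unchanged and applies Rz(2.883) to qubit 1 on the control-|1⟩ pair (|10⟩, |11⟩).
Rz(2.883) = [[e^(−iθ/2), 0], [0, e^(iθ/2)]] with e^(±iθ/2) = cos(θ/2) ± i·sin(θ/2); θ = 2.883, cos(θ/2) ≈ 0.128936, sin(θ/2) ≈ 0.991653.
With a = amp(|10⟩) = (-0.2111 + 0.05619i) and b = amp(|11⟩) = (0.2255 - 0.3891i):
new amp(|10⟩) = (0.128936 - 0.991653i)·a = (0.0285 + 0.2166i)
new amp(|11⟩) = (0.128936 + 0.991653i)·b = (0.4149 + 0.1734i)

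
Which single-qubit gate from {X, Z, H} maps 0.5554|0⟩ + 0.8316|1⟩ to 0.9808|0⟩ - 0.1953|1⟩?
H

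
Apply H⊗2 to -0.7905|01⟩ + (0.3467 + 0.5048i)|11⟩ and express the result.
(-0.2219 + 0.2524i)|00⟩ + (0.2219 - 0.2524i)|01⟩ + (-0.5686 - 0.2524i)|10⟩ + (0.5686 + 0.2524i)|11⟩

H⊗2 gives amp(|y⟩) = (1/2) Σ_x (−1)^(x·y) amp(|x⟩), where x·y is the number of positions in which both x and y have a 1.
|00⟩: (-0.7905 + (0.3467 + 0.5048i))/2 = (-0.2219 + 0.2524i)
|01⟩: (0.7905 - (0.3467 + 0.5048i))/2 = (0.2219 - 0.2524i)
|10⟩: (-0.7905 - (0.3467 + 0.5048i))/2 = (-0.5686 - 0.2524i)
|11⟩: (0.7905 + (0.3467 + 0.5048i))/2 = (0.5686 + 0.2524i)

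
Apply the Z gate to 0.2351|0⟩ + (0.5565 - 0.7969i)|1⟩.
0.2351|0⟩ + (-0.5565 + 0.7969i)|1⟩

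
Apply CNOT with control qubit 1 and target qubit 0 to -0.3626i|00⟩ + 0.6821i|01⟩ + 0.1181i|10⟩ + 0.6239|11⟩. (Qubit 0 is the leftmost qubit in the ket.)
-0.3626i|00⟩ + 0.6239|01⟩ + 0.1181i|10⟩ + 0.6821i|11⟩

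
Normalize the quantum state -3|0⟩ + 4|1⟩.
-0.6|0⟩ + 0.8|1⟩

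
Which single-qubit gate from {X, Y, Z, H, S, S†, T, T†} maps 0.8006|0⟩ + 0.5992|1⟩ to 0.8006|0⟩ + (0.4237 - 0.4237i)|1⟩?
T†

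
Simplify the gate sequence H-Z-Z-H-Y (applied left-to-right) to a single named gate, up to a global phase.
Y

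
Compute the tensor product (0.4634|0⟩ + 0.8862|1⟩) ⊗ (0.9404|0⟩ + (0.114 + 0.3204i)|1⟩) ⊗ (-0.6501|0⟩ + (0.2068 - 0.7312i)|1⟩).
-0.2833|000⟩ + (0.09012 - 0.3186i)|001⟩ + (-0.03434 - 0.09652i)|010⟩ + (0.1195 - 0.007923i)|011⟩ - 0.5418|100⟩ + (0.1723 - 0.6094i)|101⟩ + (-0.06568 - 0.1846i)|110⟩ + (0.2285 - 0.01515i)|111⟩

amp(|b₁b₂…⟩) = product of the factor amplitudes for bits b₁, b₂, …; only kets whose every factor amplitude is nonzero survive.
|000⟩: (0.4634)(0.9404)(-0.6501) = -0.2833
|001⟩: (0.4634)(0.9404)(0.2068 - 0.7312i) = (0.09012 - 0.3186i)
|010⟩: (0.4634)(0.114 + 0.3204i)(-0.6501) = (-0.03434 - 0.09652i)
|011⟩: (0.4634)(0.114 + 0.3204i)(0.2068 - 0.7312i) = (0.1195 - 0.007923i)
|100⟩: (0.8862)(0.9404)(-0.6501) = -0.5418
|101⟩: (0.8862)(0.9404)(0.2068 - 0.7312i) = (0.1723 - 0.6094i)
|110⟩: (0.8862)(0.114 + 0.3204i)(-0.6501) = (-0.06568 - 0.1846i)
|111⟩: (0.8862)(0.114 + 0.3204i)(0.2068 - 0.7312i) = (0.2285 - 0.01515i)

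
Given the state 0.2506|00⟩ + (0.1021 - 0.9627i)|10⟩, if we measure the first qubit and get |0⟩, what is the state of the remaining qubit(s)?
|0⟩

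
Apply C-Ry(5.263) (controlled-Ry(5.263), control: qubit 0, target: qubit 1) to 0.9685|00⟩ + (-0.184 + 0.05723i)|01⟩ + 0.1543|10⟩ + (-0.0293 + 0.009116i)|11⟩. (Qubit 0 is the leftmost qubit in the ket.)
0.9685|00⟩ + (-0.184 + 0.05723i)|01⟩ + (-0.1204 - 0.004451i)|10⟩ + (0.1009 - 0.007956i)|11⟩

C-Ry(5.263) leaves the control-|0⟩ kets |00⟩, |01⟩ unchanged and applies Ry(5.263) to qubit 1 on the control-|1⟩ pair (|10⟩, |11⟩).
Ry(5.263) = [[cos(θ/2), −sin(θ/2)], [sin(θ/2), cos(θ/2)]]; θ = 5.263, cos(θ/2) ≈ -0.872699, sin(θ/2) ≈ 0.488258.
With a = amp(|10⟩) = 0.1543 and b = amp(|11⟩) = (-0.0293 + 0.009116i):
new amp(|10⟩) = (-0.872699)·a + (-0.488258)·b = (-0.1204 - 0.004451i)
new amp(|11⟩) = (0.488258)·a + (-0.872699)·b = (0.1009 - 0.007956i)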